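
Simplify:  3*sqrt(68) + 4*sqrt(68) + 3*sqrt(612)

3*sqrt(68) = 6*sqrt(17); 4*sqrt(68) = 8*sqrt(17); 3*sqrt(612) = 18*sqrt(17)
Combine: (6 + 8 + 18)·sqrt(17) = 32*sqrt(17)

32*sqrt(17)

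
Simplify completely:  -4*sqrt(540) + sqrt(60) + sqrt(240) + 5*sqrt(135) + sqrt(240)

sqrt(15)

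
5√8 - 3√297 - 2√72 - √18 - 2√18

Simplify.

5√8 = 10*√2; 3√297 = 9*√33; 2√72 = 12*√2; √18 = 3*√2; 2√18 = 6*√2

-9*√33 - 11*√2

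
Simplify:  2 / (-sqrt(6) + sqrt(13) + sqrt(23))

Group as (sqrt(13) + sqrt(23)) - sqrt(6); multiply by (sqrt(13) + sqrt(23)) + sqrt(6), then rationalise the remaining surd.

(-15*sqrt(6) - 2*sqrt(23) + 8*sqrt(13) + sqrt(1794))/74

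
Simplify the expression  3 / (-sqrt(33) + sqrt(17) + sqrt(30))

Group as (sqrt(17) + sqrt(30)) - sqrt(33); multiply by (sqrt(17) + sqrt(30)) + sqrt(33), then rationalise the remaining surd.

(-21*sqrt(33) + 30*sqrt(30) + 69*sqrt(17) + 9*sqrt(1870))/922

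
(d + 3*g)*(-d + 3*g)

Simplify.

Product of conjugates: (P+Q)(P-Q) = P**2 - Q**2.

-d**2 + 9*g**2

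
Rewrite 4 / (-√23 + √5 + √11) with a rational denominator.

(28*√23 + 68*√11 + 116*√5 + 8*√1265)/171

Group as (√5 + √11) - √23; multiply by (√5 + √11) + √23, then rationalise the remaining surd.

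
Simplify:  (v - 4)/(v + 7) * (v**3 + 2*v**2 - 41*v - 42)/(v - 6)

v**2 - 3*v - 4

Factor: v**3 + 2*v**2 - 41*v - 42 = (v + 7)*(v + 1)*(v - 6)
Cancel the common factors (v - 6), (v + 7).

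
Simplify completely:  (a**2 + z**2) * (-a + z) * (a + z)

(z+a)(z-a) = -a**2 + z**2; continue pairing.

-a**4 + z**4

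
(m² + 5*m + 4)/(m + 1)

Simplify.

Factor: m² + 5*m + 4 = (m + 1)·(m + 4)
Cancel the common factor (m + 1).

m + 4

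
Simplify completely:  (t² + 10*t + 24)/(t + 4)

t + 6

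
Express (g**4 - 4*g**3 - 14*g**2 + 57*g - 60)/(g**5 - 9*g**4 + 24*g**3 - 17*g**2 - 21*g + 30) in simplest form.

Factor: g**4 - 4*g**3 - 14*g**2 + 57*g - 60 = (g + 4)*(g - 5)*(g**2 - 3*g + 3);  g**5 - 9*g**4 + 24*g**3 - 17*g**2 - 21*g + 30 = (g - 2)*(g + 1)*(g**2 - 3*g + 3)*(g - 5)
Cancel the common factors (g**2 - 3*g + 3), (g - 5).

(g + 4)/(g**2 - g - 2)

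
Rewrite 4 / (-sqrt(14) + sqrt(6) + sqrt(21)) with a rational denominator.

Group as (sqrt(6) + sqrt(21)) - sqrt(14); multiply by (sqrt(6) + sqrt(21)) + sqrt(14), then rationalise the remaining surd.

(-52*sqrt(14) - 4*sqrt(21) + 116*sqrt(6) + 336)/335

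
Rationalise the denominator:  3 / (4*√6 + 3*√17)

(-4*√6 + 3*√17)/19

Multiply numerator and denominator by -4*√6 + 3*√17.
Denominator becomes 57; numerator becomes -12*√6 + 9*√17.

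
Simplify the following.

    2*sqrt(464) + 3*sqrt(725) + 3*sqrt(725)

38*sqrt(29)

2*sqrt(464) = 8*sqrt(29); 3*sqrt(725) = 15*sqrt(29); 3*sqrt(725) = 15*sqrt(29)
Combine: (8 + 15 + 15)·sqrt(29) = 38*sqrt(29)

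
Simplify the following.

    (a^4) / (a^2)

Quotient: a^2

a^2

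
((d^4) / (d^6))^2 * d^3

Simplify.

1/d

Inside the bracket: (d^-2)
Raise to the power 2: (d^-4)
Multiply by d^3: add exponents.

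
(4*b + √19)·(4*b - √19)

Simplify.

Difference of squares with P = 4*b, Q = √19.

16*b² - 19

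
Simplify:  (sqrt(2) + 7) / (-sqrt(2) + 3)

(10*sqrt(2) + 23)/7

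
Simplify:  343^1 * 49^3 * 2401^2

343^1 = 7^3; 49^3 = 7^6; 2401^2 = 7^8
Combine exponents: 7^17

7^17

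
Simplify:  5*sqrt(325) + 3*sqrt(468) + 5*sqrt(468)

5*sqrt(325) = 25*sqrt(13); 3*sqrt(468) = 18*sqrt(13); 5*sqrt(468) = 30*sqrt(13)
Combine: (25 + 18 + 30)·sqrt(13) = 73*sqrt(13)

73*sqrt(13)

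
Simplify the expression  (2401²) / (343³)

7^(-1)

2401² = 7^8; 343³ = 7^9
Combine exponents: 7^(-1)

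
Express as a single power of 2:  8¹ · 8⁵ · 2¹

2^19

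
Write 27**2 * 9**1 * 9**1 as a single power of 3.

3**10

27**2 = 3**6; 9**1 = 3**2; 9**1 = 3**2
Combine exponents: 3**10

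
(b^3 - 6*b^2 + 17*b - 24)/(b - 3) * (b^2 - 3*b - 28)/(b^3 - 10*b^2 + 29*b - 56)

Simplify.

b + 4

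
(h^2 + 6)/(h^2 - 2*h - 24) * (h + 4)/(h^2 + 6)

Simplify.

Factor: h^2 - 2*h - 24 = (h - 6)*(h + 4)
Cancel the common factors (h^2 + 6), (h + 4).

1/(h - 6)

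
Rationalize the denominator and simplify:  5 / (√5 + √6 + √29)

Group as (√5 + √6) + √29; multiply by (√5 + √6) - √29, then rationalise the remaining surd.

(-70*√6 - 75*√5 + 5*√870 + 45*√29)/102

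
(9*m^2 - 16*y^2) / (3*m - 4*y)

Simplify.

3*m + 4*y

Difference of squares: factor out (3*m - 4*y).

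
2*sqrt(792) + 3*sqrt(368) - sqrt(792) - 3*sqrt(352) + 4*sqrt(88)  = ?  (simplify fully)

2*sqrt(792) = 12*sqrt(22); 3*sqrt(368) = 12*sqrt(23); sqrt(792) = 6*sqrt(22); 3*sqrt(352) = 12*sqrt(22); 4*sqrt(88) = 8*sqrt(22)

2*sqrt(22) + 12*sqrt(23)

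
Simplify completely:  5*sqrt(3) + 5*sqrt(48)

25*sqrt(3)

5*sqrt(3) = 5*sqrt(3); 5*sqrt(48) = 20*sqrt(3)
Combine: (5 + 20)·sqrt(3) = 25*sqrt(3)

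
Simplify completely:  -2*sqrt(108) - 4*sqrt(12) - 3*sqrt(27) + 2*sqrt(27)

-23*sqrt(3)

2*sqrt(108) = 12*sqrt(3); 4*sqrt(12) = 8*sqrt(3); 3*sqrt(27) = 9*sqrt(3); 2*sqrt(27) = 6*sqrt(3)
Combine: (-12 - 8 - 9 + 6)·sqrt(3) = -23*sqrt(3)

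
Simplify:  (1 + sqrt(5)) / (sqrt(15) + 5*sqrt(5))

Multiply numerator and denominator by -sqrt(15) + 5*sqrt(5).
Denominator becomes 110; numerator becomes -5*sqrt(3) - sqrt(15) + 5*sqrt(5) + 25.

(-5*sqrt(3) - sqrt(15) + 5*sqrt(5) + 25)/110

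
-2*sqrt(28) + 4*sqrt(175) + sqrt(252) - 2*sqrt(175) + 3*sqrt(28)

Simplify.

2*sqrt(28) = 4*sqrt(7); 4*sqrt(175) = 20*sqrt(7); sqrt(252) = 6*sqrt(7); 2*sqrt(175) = 10*sqrt(7); 3*sqrt(28) = 6*sqrt(7)
Combine: (-4 + 20 + 6 - 10 + 6)·sqrt(7) = 18*sqrt(7)

18*sqrt(7)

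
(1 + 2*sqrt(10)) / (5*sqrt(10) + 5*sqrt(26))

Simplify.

Multiply numerator and denominator by -5*sqrt(26) + 5*sqrt(10).
Denominator becomes -400; numerator becomes -20*sqrt(65) - 5*sqrt(26) + 5*sqrt(10) + 100.

(-20 - sqrt(10) + sqrt(26) + 4*sqrt(65))/80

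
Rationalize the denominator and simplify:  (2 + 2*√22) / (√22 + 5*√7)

(-44 - 2*√22 + 10*√7 + 10*√154)/153

Multiply numerator and denominator by -5*√7 + √22.
Denominator becomes -153; numerator becomes -10*√154 - 10*√7 + 2*√22 + 44.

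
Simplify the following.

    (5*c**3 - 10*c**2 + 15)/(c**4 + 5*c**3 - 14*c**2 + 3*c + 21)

5/(c + 7)

Factor: 5*c**3 - 10*c**2 + 15 = 5*(c**2 - 3*c + 3)*(c + 1);  c**4 + 5*c**3 - 14*c**2 + 3*c + 21 = (c + 7)*(c + 1)*(c**2 - 3*c + 3)
Cancel the common factors (c**2 - 3*c + 3), (c + 1).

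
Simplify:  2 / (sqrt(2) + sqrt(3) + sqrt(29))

(-14*sqrt(3) - 15*sqrt(2) + sqrt(174) + 12*sqrt(29))/138

Group as (sqrt(2) + sqrt(29)) + sqrt(3); multiply by (sqrt(2) + sqrt(29)) - sqrt(3), then rationalise the remaining surd.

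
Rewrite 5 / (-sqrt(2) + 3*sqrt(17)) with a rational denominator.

(5*sqrt(2) + 15*sqrt(17))/151

Multiply numerator and denominator by sqrt(2) + 3*sqrt(17).
Denominator becomes 151; numerator becomes 5*sqrt(2) + 15*sqrt(17).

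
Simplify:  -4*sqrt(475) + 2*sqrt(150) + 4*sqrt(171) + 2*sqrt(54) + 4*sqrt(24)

4*sqrt(475) = 20*sqrt(19); 2*sqrt(150) = 10*sqrt(6); 4*sqrt(171) = 12*sqrt(19); 2*sqrt(54) = 6*sqrt(6); 4*sqrt(24) = 8*sqrt(6)

-8*sqrt(19) + 24*sqrt(6)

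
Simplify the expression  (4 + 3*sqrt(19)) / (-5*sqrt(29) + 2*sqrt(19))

(-15*sqrt(551) - 114 - 20*sqrt(29) - 8*sqrt(19))/649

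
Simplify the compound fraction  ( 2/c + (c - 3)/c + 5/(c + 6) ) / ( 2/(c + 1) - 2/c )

Numerator: 2/c + (c - 3)/c + 5/(c + 6) = (c^2 + 10*c - 6)/(c^2 + 6*c)
Denominator: 2/(c + 1) - 2/c = -2/(c^2 + c)
Divide: ((c^2 + 10*c - 6)/(c^2 + 6*c)) · (-c^2/2 - c/2) = (-c^3 - 11*c^2 - 4*c + 6)/(2*c + 12)

(-c^3 - 11*c^2 - 4*c + 6)/(2*c + 12)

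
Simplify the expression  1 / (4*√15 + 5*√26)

(-4*√15 + 5*√26)/410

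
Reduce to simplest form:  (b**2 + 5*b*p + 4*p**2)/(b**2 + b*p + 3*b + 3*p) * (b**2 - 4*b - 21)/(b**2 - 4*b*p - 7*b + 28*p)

Factor: b**2 + 5*b*p + 4*p**2 = (b + 4*p)*(b + p);  b**2 + b*p + 3*b + 3*p = (b + 3)*(b + p);  b**2 - 4*b - 21 = (b - 7)*(b + 3);  b**2 - 4*b*p - 7*b + 28*p = (b - 4*p)*(b - 7)
Cancel the common factors (b + 3), (b - 7), (b + p).

(-b - 4*p)/(-b + 4*p)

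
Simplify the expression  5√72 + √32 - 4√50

14*√2

5√72 = 30*√2; √32 = 4*√2; 4√50 = 20*√2
Combine: (30 + 4 - 20)·√2 = 14*√2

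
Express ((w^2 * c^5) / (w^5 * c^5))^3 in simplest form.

w^(-9)

Inside the bracket: (w^-3)
Raise to the power 3: (w^-9)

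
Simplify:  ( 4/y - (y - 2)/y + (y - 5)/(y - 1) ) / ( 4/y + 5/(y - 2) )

(2*y^2 - 10*y + 12)/(9*y^2 - 17*y + 8)

Numerator: 4/y - (y - 2)/y + (y - 5)/(y - 1) = (2*y - 6)/(y^2 - y)
Denominator: 4/y + 5/(y - 2) = (9*y - 8)/(y^2 - 2*y)
Divide: ((2*y - 6)/(y^2 - y)) · ((y^2 - 2*y)/(9*y - 8)) = (2*y^2 - 10*y + 12)/(9*y^2 - 17*y + 8)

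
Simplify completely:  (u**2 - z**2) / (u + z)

Difference of squares: factor out (u + z).

u - z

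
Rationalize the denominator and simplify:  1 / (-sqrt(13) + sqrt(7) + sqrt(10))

Group as (sqrt(7) + sqrt(10)) - sqrt(13); multiply by (sqrt(7) + sqrt(10)) + sqrt(13), then rationalise the remaining surd.

(-2*sqrt(13) + 5*sqrt(10) + 8*sqrt(7) + sqrt(910))/132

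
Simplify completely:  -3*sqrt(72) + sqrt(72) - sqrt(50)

-17*sqrt(2)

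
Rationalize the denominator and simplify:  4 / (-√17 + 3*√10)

(4*√17 + 12*√10)/73

Multiply numerator and denominator by √17 + 3*√10.
Denominator becomes 73; numerator becomes 4*√17 + 12*√10.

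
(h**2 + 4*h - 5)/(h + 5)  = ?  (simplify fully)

h - 1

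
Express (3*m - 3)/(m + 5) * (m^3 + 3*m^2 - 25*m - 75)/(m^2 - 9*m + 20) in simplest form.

Factor: 3*m - 3 = 3*(m - 1);  m^3 + 3*m^2 - 25*m - 75 = (m + 3)*(m - 5)*(m + 5);  m^2 - 9*m + 20 = (m - 4)*(m - 5)
Cancel the common factors (m + 5), (m - 5).

(3*m^2 + 6*m - 9)/(m - 4)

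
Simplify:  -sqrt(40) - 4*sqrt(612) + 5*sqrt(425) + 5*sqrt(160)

sqrt(17) + 18*sqrt(10)

sqrt(40) = 2*sqrt(10); 4*sqrt(612) = 24*sqrt(17); 5*sqrt(425) = 25*sqrt(17); 5*sqrt(160) = 20*sqrt(10)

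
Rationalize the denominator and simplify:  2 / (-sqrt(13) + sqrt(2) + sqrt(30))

Group as (sqrt(2) + sqrt(30)) - sqrt(13); multiply by (sqrt(2) + sqrt(30)) + sqrt(13), then rationalise the remaining surd.

(-82*sqrt(2) - 8*sqrt(195) + 38*sqrt(13) + 30*sqrt(30))/121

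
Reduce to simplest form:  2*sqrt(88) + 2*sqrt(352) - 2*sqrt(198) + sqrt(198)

2*sqrt(88) = 4*sqrt(22); 2*sqrt(352) = 8*sqrt(22); 2*sqrt(198) = 6*sqrt(22); sqrt(198) = 3*sqrt(22)
Combine: (4 + 8 - 6 + 3)·sqrt(22) = 9*sqrt(22)

9*sqrt(22)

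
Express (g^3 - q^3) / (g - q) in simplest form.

g^3 - q^3 = (g - q)(g^2 + g*q + q^2).

g^2 + g*q + q^2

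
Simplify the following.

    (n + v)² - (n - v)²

4*n*v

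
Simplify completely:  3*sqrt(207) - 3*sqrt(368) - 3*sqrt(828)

-21*sqrt(23)

3*sqrt(207) = 9*sqrt(23); 3*sqrt(368) = 12*sqrt(23); 3*sqrt(828) = 18*sqrt(23)
Combine: (9 - 12 - 18)·sqrt(23) = -21*sqrt(23)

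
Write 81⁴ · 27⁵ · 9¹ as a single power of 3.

81⁴ = 3^16; 27⁵ = 3^15; 9¹ = 3^2
Combine exponents: 3^33

3^33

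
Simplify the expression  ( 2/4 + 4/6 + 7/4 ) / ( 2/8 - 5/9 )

Numerator: 2/4 + 4/6 + 7/4 = 35/12
Denominator: 2/8 - 5/9 = -11/36
Divide: (35/12) · (-36/11) = -105/11

-105/11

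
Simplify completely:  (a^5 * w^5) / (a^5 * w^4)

w

Quotient: w^1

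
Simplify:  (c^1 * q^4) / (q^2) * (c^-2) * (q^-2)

Quotient: c^1 * q^2
Multiply by (c^-2) * (q^-2): add exponents.

1/c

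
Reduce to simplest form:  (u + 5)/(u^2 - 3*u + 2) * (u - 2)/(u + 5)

1/(u - 1)

Factor: u^2 - 3*u + 2 = (u - 1)*(u - 2)
Cancel the common factors (u - 2), (u + 5).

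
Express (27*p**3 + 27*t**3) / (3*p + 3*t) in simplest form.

9*p**2 - 9*p*t + 9*t**2

Apply the sum-of-cubes factorisation and cancel (3*p + 3*t).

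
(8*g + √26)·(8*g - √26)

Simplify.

Product of conjugates: (P+Q)(P-Q) = P^2 - Q^2.

64*g² - 26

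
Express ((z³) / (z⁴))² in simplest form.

Inside the bracket: (z^-1)
Raise to the power 2: (z^-2)

z^(-2)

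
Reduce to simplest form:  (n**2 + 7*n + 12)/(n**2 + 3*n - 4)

(n + 3)/(n - 1)

Factor: n**2 + 7*n + 12 = (n + 4)*(n + 3);  n**2 + 3*n - 4 = (n - 1)*(n + 4)
Cancel the common factor (n + 4).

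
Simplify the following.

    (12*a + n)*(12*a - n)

Product of conjugates: (P+Q)(P-Q) = P**2 - Q**2.

144*a**2 - n**2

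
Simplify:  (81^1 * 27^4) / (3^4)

3^12

81^1 = 3^4; 27^4 = 3^12; 3^4 = 3^4
Combine exponents: 3^12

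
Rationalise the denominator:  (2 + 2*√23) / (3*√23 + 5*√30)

(-138 - 6*√23 + 10*√30 + 10*√690)/543

Multiply numerator and denominator by -5*√30 + 3*√23.
Denominator becomes -543; numerator becomes -10*√690 - 10*√30 + 6*√23 + 138.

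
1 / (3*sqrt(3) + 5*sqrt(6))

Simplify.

Multiply numerator and denominator by -3*sqrt(3) + 5*sqrt(6).
Denominator becomes 123; numerator becomes -3*sqrt(3) + 5*sqrt(6).

(-3*sqrt(3) + 5*sqrt(6))/123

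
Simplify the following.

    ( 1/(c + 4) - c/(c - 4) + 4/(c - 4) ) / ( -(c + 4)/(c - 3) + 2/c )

(c^3 - 9*c)/(c^3 + 6*c^2 + 14*c + 24)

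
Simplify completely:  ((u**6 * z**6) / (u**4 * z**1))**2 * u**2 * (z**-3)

Inside the bracket: u**2 * z**5
Raise to the power 2: u**4 * z**10
Multiply by u**2 * (z**-3): add exponents.

u**6*z**7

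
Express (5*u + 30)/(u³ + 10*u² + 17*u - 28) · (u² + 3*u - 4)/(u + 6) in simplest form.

5/(u + 7)

Factor: 5*u + 30 = 5·(u + 6);  u³ + 10*u² + 17*u - 28 = (u + 4)·(u - 1)·(u + 7);  u² + 3*u - 4 = (u - 1)·(u + 4)
Cancel the common factors (u + 6), (u + 4), (u - 1).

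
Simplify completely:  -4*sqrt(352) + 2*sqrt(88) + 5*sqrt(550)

4*sqrt(352) = 16*sqrt(22); 2*sqrt(88) = 4*sqrt(22); 5*sqrt(550) = 25*sqrt(22)
Combine: (-16 + 4 + 25)·sqrt(22) = 13*sqrt(22)

13*sqrt(22)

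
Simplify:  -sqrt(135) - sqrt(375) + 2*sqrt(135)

-2*sqrt(15)

sqrt(135) = 3*sqrt(15); sqrt(375) = 5*sqrt(15); 2*sqrt(135) = 6*sqrt(15)
Combine: (-3 - 5 + 6)·sqrt(15) = -2*sqrt(15)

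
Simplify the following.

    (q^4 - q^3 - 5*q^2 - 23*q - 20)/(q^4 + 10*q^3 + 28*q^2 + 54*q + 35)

(q - 4)/(q + 7)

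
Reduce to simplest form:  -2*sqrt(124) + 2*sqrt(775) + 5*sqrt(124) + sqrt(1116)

22*sqrt(31)

2*sqrt(124) = 4*sqrt(31); 2*sqrt(775) = 10*sqrt(31); 5*sqrt(124) = 10*sqrt(31); sqrt(1116) = 6*sqrt(31)
Combine: (-4 + 10 + 10 + 6)·sqrt(31) = 22*sqrt(31)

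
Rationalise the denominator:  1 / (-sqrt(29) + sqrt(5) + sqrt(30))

Group as (sqrt(5) + sqrt(30)) - sqrt(29); multiply by (sqrt(5) + sqrt(30)) + sqrt(29), then rationalise the remaining surd.

(-3*sqrt(29) + 2*sqrt(30) + 27*sqrt(5) + 5*sqrt(174))/282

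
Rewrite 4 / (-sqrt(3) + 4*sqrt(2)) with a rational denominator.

Multiply numerator and denominator by sqrt(3) + 4*sqrt(2).
Denominator becomes 29; numerator becomes 4*sqrt(3) + 16*sqrt(2).

(4*sqrt(3) + 16*sqrt(2))/29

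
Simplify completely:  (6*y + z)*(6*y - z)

36*y^2 - z^2

Difference of squares with P = 6*y, Q = z.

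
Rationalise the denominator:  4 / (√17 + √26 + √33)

Group as (√17 + √33) + √26; multiply by (√17 + √33) - √26, then rationalise the remaining surd.

(-2*√14586 + 10*√33 + 24*√26 + 42*√17)/417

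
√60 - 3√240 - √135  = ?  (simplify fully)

√60 = 2*√15; 3√240 = 12*√15; √135 = 3*√15
Combine: (2 - 12 - 3)·√15 = -13*√15

-13*√15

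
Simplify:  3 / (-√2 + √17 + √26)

Group as (√17 + √26) - √2; multiply by (√17 + √26) + √2, then rationalise the remaining surd.

(-41*√2 - 7*√26 + 11*√17 + 4*√221)/29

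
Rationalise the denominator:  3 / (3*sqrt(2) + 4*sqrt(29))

(-9*sqrt(2) + 12*sqrt(29))/446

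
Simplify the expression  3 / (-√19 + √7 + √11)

(3*√19 + 45*√11 + 69*√7 + 6*√1463)/307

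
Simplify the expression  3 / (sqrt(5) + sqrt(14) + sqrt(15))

Group as (sqrt(14) + sqrt(15)) + sqrt(5); multiply by (sqrt(14) + sqrt(15)) - sqrt(5), then rationalise the remaining surd.

(-5*sqrt(42) + 2*sqrt(15) + 3*sqrt(14) + 12*sqrt(5))/44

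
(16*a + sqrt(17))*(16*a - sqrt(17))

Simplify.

(16*a)^2 - (sqrt(17))^2 = 256*a^2 - 17.

256*a^2 - 17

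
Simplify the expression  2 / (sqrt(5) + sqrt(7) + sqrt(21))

(-28*sqrt(15) - 18*sqrt(21) + 38*sqrt(7) + 46*sqrt(5))/59

Group as (sqrt(7) + sqrt(21)) + sqrt(5); multiply by (sqrt(7) + sqrt(21)) - sqrt(5), then rationalise the remaining surd.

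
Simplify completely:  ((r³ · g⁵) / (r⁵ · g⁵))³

r^(-6)

Inside the bracket: (r^-2)
Raise to the power 3: (r^-6)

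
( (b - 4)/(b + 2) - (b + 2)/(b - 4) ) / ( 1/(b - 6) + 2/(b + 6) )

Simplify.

Numerator: (b - 4)/(b + 2) - (b + 2)/(b - 4) = (-12*b + 12)/(b² - 2*b - 8)
Denominator: 1/(b - 6) + 2/(b + 6) = (3*b - 6)/(b² - 36)
Divide: ((-12*b + 12)/(b² - 2*b - 8)) · ((b² - 36)/(3*b - 6)) = (-4*b³ + 4*b² + 144*b - 144)/(b³ - 4*b² - 4*b + 16)

(-4*b³ + 4*b² + 144*b - 144)/(b³ - 4*b² - 4*b + 16)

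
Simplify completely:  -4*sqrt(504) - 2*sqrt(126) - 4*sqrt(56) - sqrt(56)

4*sqrt(504) = 24*sqrt(14); 2*sqrt(126) = 6*sqrt(14); 4*sqrt(56) = 8*sqrt(14); sqrt(56) = 2*sqrt(14)
Combine: (-24 - 6 - 8 - 2)·sqrt(14) = -40*sqrt(14)

-40*sqrt(14)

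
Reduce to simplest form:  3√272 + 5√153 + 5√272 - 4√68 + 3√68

3√272 = 12*√17; 5√153 = 15*√17; 5√272 = 20*√17; 4√68 = 8*√17; 3√68 = 6*√17
Combine: (12 + 15 + 20 - 8 + 6)·√17 = 45*√17

45*√17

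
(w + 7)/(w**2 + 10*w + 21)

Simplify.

1/(w + 3)

Factor: w**2 + 10*w + 21 = (w + 3)*(w + 7)
Cancel the common factor (w + 7).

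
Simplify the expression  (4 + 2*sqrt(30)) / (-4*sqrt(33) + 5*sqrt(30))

Multiply numerator and denominator by 4*sqrt(33) + 5*sqrt(30).
Denominator becomes 222; numerator becomes 16*sqrt(33) + 20*sqrt(30) + 24*sqrt(110) + 300.

(8*sqrt(33) + 10*sqrt(30) + 12*sqrt(110) + 150)/111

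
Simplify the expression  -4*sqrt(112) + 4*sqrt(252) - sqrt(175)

3*sqrt(7)

4*sqrt(112) = 16*sqrt(7); 4*sqrt(252) = 24*sqrt(7); sqrt(175) = 5*sqrt(7)
Combine: (-16 + 24 - 5)·sqrt(7) = 3*sqrt(7)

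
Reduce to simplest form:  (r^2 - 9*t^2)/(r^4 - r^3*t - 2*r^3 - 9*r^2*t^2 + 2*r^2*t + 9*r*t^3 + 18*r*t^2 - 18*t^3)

1/(r^2 - r*t - 2*r + 2*t)

Factor: r^2 - 9*t^2 = (r - 3*t)*(r + 3*t);  r^4 - r^3*t - 2*r^3 - 9*r^2*t^2 + 2*r^2*t + 9*r*t^3 + 18*r*t^2 - 18*t^3 = (r + 3*t)*(r - t)*(r - 2)*(r - 3*t)
Cancel the common factors (r - 3*t), (r + 3*t).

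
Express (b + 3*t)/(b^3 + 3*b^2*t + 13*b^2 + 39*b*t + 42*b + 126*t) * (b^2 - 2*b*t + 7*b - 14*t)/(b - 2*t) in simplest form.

Factor: b^3 + 3*b^2*t + 13*b^2 + 39*b*t + 42*b + 126*t = (b + 7)*(b + 6)*(b + 3*t);  b^2 - 2*b*t + 7*b - 14*t = (b + 7)*(b - 2*t)
Cancel the common factors (b + 7), (b + 3*t), (b - 2*t).

1/(b + 6)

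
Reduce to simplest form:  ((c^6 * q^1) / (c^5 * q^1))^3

Inside the bracket: c^1
Raise to the power 3: c^3

c^3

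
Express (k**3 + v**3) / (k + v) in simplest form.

Factor as (a+b)(a**2-ab+b**2) with a=k, b=v.

k**2 - k*v + v**2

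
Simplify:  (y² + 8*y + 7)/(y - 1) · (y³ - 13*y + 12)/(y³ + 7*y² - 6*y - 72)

Factor: y² + 8*y + 7 = (y + 1)·(y + 7);  y³ - 13*y + 12 = (y - 1)·(y + 4)·(y - 3);  y³ + 7*y² - 6*y - 72 = (y + 4)·(y + 6)·(y - 3)
Cancel the common factors (y - 1), (y + 4), (y - 3).

(y² + 8*y + 7)/(y + 6)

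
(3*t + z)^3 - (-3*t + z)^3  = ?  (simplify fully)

Only the odd-power cross terms survive.

18*t*(3*t^2 + z^2)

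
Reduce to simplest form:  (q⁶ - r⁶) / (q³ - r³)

q³ + r³

Factor q^6 - r^6 and cancel (q³ - r³).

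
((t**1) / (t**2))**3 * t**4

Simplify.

Inside the bracket: (t**-1)
Raise to the power 3: (t**-3)
Multiply by t**4: add exponents.

t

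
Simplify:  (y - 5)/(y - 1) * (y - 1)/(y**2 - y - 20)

Factor: y**2 - y - 20 = (y + 4)*(y - 5)
Cancel the common factors (y - 1), (y - 5).

1/(y + 4)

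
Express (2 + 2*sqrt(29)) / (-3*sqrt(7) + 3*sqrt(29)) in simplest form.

Multiply numerator and denominator by 3*sqrt(7) + 3*sqrt(29).
Denominator becomes 198; numerator becomes 6*sqrt(7) + 6*sqrt(29) + 6*sqrt(203) + 174.

(sqrt(7) + sqrt(29) + sqrt(203) + 29)/33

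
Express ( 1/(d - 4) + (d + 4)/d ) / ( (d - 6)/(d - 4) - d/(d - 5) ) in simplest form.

Numerator: 1/(d - 4) + (d + 4)/d = (d² + d - 16)/(d² - 4*d)
Denominator: (d - 6)/(d - 4) - d/(d - 5) = (-7*d + 30)/(d² - 9*d + 20)
Divide: ((d² + d - 16)/(d² - 4*d)) · ((d² - 9*d + 20)/(-7*d + 30)) = (-d³ + 4*d² + 21*d - 80)/(7*d² - 30*d)

(-d³ + 4*d² + 21*d - 80)/(7*d² - 30*d)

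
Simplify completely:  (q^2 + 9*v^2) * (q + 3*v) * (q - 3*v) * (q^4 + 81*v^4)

q^8 - 6561*v^8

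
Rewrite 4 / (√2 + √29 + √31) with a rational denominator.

(-√1798 + 2*√29 + 29*√2)/29

Group as (√29 + √31) + √2; multiply by (√29 + √31) - √2, then rationalise the remaining surd.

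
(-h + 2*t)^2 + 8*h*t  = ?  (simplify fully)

(h + 2*t)^2

Expand the square and combine the 8*h*t term.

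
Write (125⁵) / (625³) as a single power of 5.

5^3

125⁵ = 5^15; 625³ = 5^12
Combine exponents: 5^3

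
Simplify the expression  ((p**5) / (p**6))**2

Inside the bracket: (p**-1)
Raise to the power 2: (p**-2)

p**(-2)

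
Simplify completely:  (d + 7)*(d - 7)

d**2 - 49

Product of conjugates: (P+Q)(P-Q) = P**2 - Q**2.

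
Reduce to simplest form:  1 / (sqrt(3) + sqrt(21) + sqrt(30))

Group as (sqrt(3) + sqrt(21)) + sqrt(30); multiply by (sqrt(3) + sqrt(21)) - sqrt(30), then rationalise the remaining surd.

(-sqrt(210) - sqrt(30) + 2*sqrt(21) + 8*sqrt(3))/36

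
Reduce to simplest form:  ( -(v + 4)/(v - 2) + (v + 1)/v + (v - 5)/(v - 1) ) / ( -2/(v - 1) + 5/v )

Numerator: -(v + 4)/(v - 2) + (v + 1)/v + (v - 5)/(v - 1) = (v^3 - 12*v^2 + 13*v + 2)/(v^3 - 3*v^2 + 2*v)
Denominator: -2/(v - 1) + 5/v = (3*v - 5)/(v^2 - v)
Divide: ((v^3 - 12*v^2 + 13*v + 2)/(v^3 - 3*v^2 + 2*v)) · ((v^2 - v)/(3*v - 5)) = (v^3 - 12*v^2 + 13*v + 2)/(3*v^2 - 11*v + 10)

(v^3 - 12*v^2 + 13*v + 2)/(3*v^2 - 11*v + 10)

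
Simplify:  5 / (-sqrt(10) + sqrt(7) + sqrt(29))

(-65*sqrt(10) - 30*sqrt(29) + 80*sqrt(7) + 5*sqrt(2030))/68

Group as (sqrt(7) + sqrt(29)) - sqrt(10); multiply by (sqrt(7) + sqrt(29)) + sqrt(10), then rationalise the remaining surd.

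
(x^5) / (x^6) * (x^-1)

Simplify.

Quotient: (x^-1)
Multiply by (x^-1): add exponents.

x^(-2)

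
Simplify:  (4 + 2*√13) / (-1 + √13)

Multiply numerator and denominator by -√13 - 1.
Denominator becomes -12; numerator becomes -30 - 6*√13.

(√13 + 5)/2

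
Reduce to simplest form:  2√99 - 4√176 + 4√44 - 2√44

-6*√11

2√99 = 6*√11; 4√176 = 16*√11; 4√44 = 8*√11; 2√44 = 4*√11
Combine: (6 - 16 + 8 - 4)·√11 = -6*√11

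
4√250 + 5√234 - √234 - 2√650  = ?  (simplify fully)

2*√26 + 20*√10

4√250 = 20*√10; 5√234 = 15*√26; √234 = 3*√26; 2√650 = 10*√26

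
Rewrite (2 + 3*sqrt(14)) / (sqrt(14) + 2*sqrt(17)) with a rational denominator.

(-21 - sqrt(14) + 2*sqrt(17) + 3*sqrt(238))/27

Multiply numerator and denominator by -2*sqrt(17) + sqrt(14).
Denominator becomes -54; numerator becomes -6*sqrt(238) - 4*sqrt(17) + 2*sqrt(14) + 42.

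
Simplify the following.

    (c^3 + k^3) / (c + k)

Apply the sum-of-cubes factorisation and cancel (c + k).

c^2 - c*k + k^2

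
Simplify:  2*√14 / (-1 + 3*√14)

(2*√14 + 84)/125

Multiply numerator and denominator by -3*√14 - 1.
Denominator becomes -125; numerator becomes -84 - 2*√14.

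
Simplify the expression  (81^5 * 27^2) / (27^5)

81^5 = 3^20; 27^2 = 3^6; 27^5 = 3^15
Combine exponents: 3^11

3^11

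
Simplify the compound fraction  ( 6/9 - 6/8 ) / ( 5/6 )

-1/10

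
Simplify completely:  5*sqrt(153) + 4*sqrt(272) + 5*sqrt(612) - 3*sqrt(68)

5*sqrt(153) = 15*sqrt(17); 4*sqrt(272) = 16*sqrt(17); 5*sqrt(612) = 30*sqrt(17); 3*sqrt(68) = 6*sqrt(17)
Combine: (15 + 16 + 30 - 6)·sqrt(17) = 55*sqrt(17)

55*sqrt(17)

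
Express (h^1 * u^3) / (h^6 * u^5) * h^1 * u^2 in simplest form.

h^(-4)

Quotient: (h^-5) * (u^-2)
Multiply by h^1 * u^2: add exponents.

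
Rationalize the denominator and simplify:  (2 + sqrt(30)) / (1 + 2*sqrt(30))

Multiply numerator and denominator by -2*sqrt(30) + 1.
Denominator becomes -119; numerator becomes -58 - 3*sqrt(30).

(3*sqrt(30) + 58)/119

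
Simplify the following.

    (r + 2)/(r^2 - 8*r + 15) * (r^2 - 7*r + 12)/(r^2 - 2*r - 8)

1/(r - 5)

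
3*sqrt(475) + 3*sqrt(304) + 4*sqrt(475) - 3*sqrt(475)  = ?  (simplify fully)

32*sqrt(19)

3*sqrt(475) = 15*sqrt(19); 3*sqrt(304) = 12*sqrt(19); 4*sqrt(475) = 20*sqrt(19); 3*sqrt(475) = 15*sqrt(19)
Combine: (15 + 12 + 20 - 15)·sqrt(19) = 32*sqrt(19)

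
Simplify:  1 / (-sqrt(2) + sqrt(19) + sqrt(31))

(-24*sqrt(2) - 5*sqrt(31) + 7*sqrt(19) + sqrt(1178))/26

Group as (sqrt(19) + sqrt(31)) - sqrt(2); multiply by (sqrt(19) + sqrt(31)) + sqrt(2), then rationalise the remaining surd.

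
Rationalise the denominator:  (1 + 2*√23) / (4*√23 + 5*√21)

(-184 - 4*√23 + 5*√21 + 10*√483)/157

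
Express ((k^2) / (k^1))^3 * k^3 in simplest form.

k^6

Inside the bracket: k^1
Raise to the power 3: k^3
Multiply by k^3: add exponents.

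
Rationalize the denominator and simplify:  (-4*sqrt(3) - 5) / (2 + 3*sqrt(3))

Multiply numerator and denominator by -3*sqrt(3) + 2.
Denominator becomes -23; numerator becomes 7*sqrt(3) + 26.

(-26 - 7*sqrt(3))/23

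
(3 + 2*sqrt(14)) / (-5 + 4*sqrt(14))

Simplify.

(22*sqrt(14) + 127)/199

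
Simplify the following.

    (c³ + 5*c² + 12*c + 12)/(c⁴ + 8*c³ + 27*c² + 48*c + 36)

Factor: c³ + 5*c² + 12*c + 12 = (c² + 3*c + 6)·(c + 2);  c⁴ + 8*c³ + 27*c² + 48*c + 36 = (c + 3)·(c² + 3*c + 6)·(c + 2)
Cancel the common factors (c² + 3*c + 6), (c + 2).

1/(c + 3)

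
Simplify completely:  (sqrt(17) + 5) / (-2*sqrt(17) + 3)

(-13*sqrt(17) - 49)/59

Multiply numerator and denominator by 3 + 2*sqrt(17).
Denominator becomes -59; numerator becomes 49 + 13*sqrt(17).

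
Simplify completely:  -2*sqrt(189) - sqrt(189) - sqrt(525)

-14*sqrt(21)

2*sqrt(189) = 6*sqrt(21); sqrt(189) = 3*sqrt(21); sqrt(525) = 5*sqrt(21)
Combine: (-6 - 3 - 5)·sqrt(21) = -14*sqrt(21)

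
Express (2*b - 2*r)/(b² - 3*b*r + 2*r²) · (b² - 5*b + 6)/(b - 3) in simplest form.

Factor: 2*b - 2*r = 2·(b - r);  b² - 3*b*r + 2*r² = (b - r)·(b - 2*r);  b² - 5*b + 6 = (b - 2)·(b - 3)
Cancel the common factors (b - r), (b - 3).

(-2*b + 4)/(-b + 2*r)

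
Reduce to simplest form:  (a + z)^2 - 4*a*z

After expansion: a^2 - 2*a*z + z^2 — a perfect-square trinomial.

(a - z)^2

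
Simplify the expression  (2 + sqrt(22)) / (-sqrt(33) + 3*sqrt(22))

(2*sqrt(33) + 11*sqrt(6) + 6*sqrt(22) + 66)/165

Multiply numerator and denominator by sqrt(33) + 3*sqrt(22).
Denominator becomes 165; numerator becomes 2*sqrt(33) + 11*sqrt(6) + 6*sqrt(22) + 66.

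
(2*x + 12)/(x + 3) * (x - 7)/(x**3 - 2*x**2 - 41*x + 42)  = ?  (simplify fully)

Factor: 2*x + 12 = 2*(x + 6);  x**3 - 2*x**2 - 41*x + 42 = (x - 7)*(x + 6)*(x - 1)
Cancel the common factors (x - 7), (x + 6).

2/(x**2 + 2*x - 3)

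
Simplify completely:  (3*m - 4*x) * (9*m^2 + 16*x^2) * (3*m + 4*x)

Telescope via difference of squares: ((3*m)+(4*x))((3*m)-(4*x)) = 9*m^2 - 16*x^2, then repeat with the next factor.

81*m^4 - 256*x^4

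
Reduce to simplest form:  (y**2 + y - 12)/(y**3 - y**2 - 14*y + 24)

Factor: y**2 + y - 12 = (y - 3)*(y + 4);  y**3 - y**2 - 14*y + 24 = (y + 4)*(y - 3)*(y - 2)
Cancel the common factors (y - 3), (y + 4).

1/(y - 2)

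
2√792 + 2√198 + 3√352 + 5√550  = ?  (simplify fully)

2√792 = 12*√22; 2√198 = 6*√22; 3√352 = 12*√22; 5√550 = 25*√22
Combine: (12 + 6 + 12 + 25)·√22 = 55*√22

55*√22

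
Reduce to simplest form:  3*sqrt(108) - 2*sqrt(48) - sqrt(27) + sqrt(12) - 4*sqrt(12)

sqrt(3)

3*sqrt(108) = 18*sqrt(3); 2*sqrt(48) = 8*sqrt(3); sqrt(27) = 3*sqrt(3); sqrt(12) = 2*sqrt(3); 4*sqrt(12) = 8*sqrt(3)
Combine: (18 - 8 - 3 + 2 - 8)·sqrt(3) = sqrt(3)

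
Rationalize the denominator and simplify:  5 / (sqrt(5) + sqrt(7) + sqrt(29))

(-135*sqrt(7) - 155*sqrt(5) + 10*sqrt(1015) + 85*sqrt(29))/149

Group as (sqrt(5) + sqrt(7)) + sqrt(29); multiply by (sqrt(5) + sqrt(7)) - sqrt(29), then rationalise the remaining surd.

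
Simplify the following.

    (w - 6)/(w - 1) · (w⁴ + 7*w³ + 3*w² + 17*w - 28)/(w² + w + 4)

w² + w - 42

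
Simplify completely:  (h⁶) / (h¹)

Quotient: h⁵

h⁵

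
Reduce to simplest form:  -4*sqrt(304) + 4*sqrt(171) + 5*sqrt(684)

26*sqrt(19)

4*sqrt(304) = 16*sqrt(19); 4*sqrt(171) = 12*sqrt(19); 5*sqrt(684) = 30*sqrt(19)
Combine: (-16 + 12 + 30)·sqrt(19) = 26*sqrt(19)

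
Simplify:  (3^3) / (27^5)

3^(-12)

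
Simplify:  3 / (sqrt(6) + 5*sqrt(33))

(-sqrt(6) + 5*sqrt(33))/273

Multiply numerator and denominator by -5*sqrt(33) + sqrt(6).
Denominator becomes -819; numerator becomes -15*sqrt(33) + 3*sqrt(6).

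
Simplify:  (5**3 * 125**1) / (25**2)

5**2

5**3 = 5**3; 125**1 = 5**3; 25**2 = 5**4
Combine exponents: 5**2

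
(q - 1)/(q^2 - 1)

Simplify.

Factor: q^2 - 1 = (q + 1)*(q - 1)
Cancel the common factor (q - 1).

1/(q + 1)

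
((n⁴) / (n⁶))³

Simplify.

Inside the bracket: (n^-2)
Raise to the power 3: (n^-6)

n^(-6)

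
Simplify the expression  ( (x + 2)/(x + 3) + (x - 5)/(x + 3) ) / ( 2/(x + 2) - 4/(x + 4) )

Numerator: (x + 2)/(x + 3) + (x - 5)/(x + 3) = (2*x - 3)/(x + 3)
Denominator: 2/(x + 2) - 4/(x + 4) = -2*x/(x² + 6*x + 8)
Divide: ((2*x - 3)/(x + 3)) · (-(x² + 6*x + 8)/(2*x)) = (-2*x³ - 9*x² + 2*x + 24)/(2*x² + 6*x)

(-2*x³ - 9*x² + 2*x + 24)/(2*x² + 6*x)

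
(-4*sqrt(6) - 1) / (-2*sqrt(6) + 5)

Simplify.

-22*sqrt(6) - 53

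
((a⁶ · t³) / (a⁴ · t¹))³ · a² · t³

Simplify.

a⁸*t⁹

Inside the bracket: a² · t²
Raise to the power 3: a⁶ · t⁶
Multiply by a² · t³: add exponents.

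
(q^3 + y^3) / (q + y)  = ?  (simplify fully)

q^2 - q*y + y^2

y^3 + q^3 = (q + y)(q^2 - q*y + y^2).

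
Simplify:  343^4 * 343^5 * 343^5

343^4 = 7^12; 343^5 = 7^15; 343^5 = 7^15
Combine exponents: 7^42

7^42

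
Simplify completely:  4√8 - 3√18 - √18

-4*√2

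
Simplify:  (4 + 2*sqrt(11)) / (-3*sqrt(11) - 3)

Multiply numerator and denominator by -3 + 3*sqrt(11).
Denominator becomes -90; numerator becomes 6*sqrt(11) + 54.

(-9 - sqrt(11))/15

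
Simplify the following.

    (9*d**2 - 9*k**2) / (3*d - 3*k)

3*d + 3*k

9*d**2 - 9*k**2 factors as 9*(d - k)*(d + k).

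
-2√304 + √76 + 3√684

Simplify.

12*√19

2√304 = 8*√19; √76 = 2*√19; 3√684 = 18*√19
Combine: (-8 + 2 + 18)·√19 = 12*√19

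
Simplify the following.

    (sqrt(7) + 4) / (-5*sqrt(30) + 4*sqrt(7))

(-20*sqrt(30) - 5*sqrt(210) - 16*sqrt(7) - 28)/638

Multiply numerator and denominator by 4*sqrt(7) + 5*sqrt(30).
Denominator becomes -638; numerator becomes 28 + 16*sqrt(7) + 5*sqrt(210) + 20*sqrt(30).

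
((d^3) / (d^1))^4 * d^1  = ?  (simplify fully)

d^9

Inside the bracket: d^2
Raise to the power 4: d^8
Multiply by d^1: add exponents.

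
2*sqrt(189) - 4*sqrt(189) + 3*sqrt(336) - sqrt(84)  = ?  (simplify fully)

4*sqrt(21)

2*sqrt(189) = 6*sqrt(21); 4*sqrt(189) = 12*sqrt(21); 3*sqrt(336) = 12*sqrt(21); sqrt(84) = 2*sqrt(21)
Combine: (6 - 12 + 12 - 2)·sqrt(21) = 4*sqrt(21)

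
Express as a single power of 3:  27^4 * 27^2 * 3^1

3^19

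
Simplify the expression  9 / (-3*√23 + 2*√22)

Multiply numerator and denominator by 2*√22 + 3*√23.
Denominator becomes -119; numerator becomes 18*√22 + 27*√23.

(-27*√23 - 18*√22)/119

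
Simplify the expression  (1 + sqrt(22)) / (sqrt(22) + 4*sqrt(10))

Multiply numerator and denominator by -4*sqrt(10) + sqrt(22).
Denominator becomes -138; numerator becomes -8*sqrt(55) - 4*sqrt(10) + sqrt(22) + 22.

(-22 - sqrt(22) + 4*sqrt(10) + 8*sqrt(55))/138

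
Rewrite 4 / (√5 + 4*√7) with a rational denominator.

(-4*√5 + 16*√7)/107

Multiply numerator and denominator by -4*√7 + √5.
Denominator becomes -107; numerator becomes -16*√7 + 4*√5.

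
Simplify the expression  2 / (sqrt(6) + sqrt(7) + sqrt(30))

Group as (sqrt(6) + sqrt(30)) + sqrt(7); multiply by (sqrt(6) + sqrt(30)) - sqrt(7), then rationalise the remaining surd.

(-58*sqrt(7) - 62*sqrt(6) + 24*sqrt(35) + 34*sqrt(30))/121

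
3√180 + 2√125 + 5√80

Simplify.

3√180 = 18*√5; 2√125 = 10*√5; 5√80 = 20*√5
Combine: (18 + 10 + 20)·√5 = 48*√5

48*√5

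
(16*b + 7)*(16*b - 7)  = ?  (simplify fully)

(16*b)^2 - (7)^2 = 256*b^2 - 49.

256*b^2 - 49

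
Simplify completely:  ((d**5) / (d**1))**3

d**12

Inside the bracket: d**4
Raise to the power 3: d**12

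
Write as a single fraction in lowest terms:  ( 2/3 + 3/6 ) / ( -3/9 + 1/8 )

-28/5

Numerator: 2/3 + 3/6 = 7/6
Denominator: -3/9 + 1/8 = -5/24
Divide: (7/6) · (-24/5) = -28/5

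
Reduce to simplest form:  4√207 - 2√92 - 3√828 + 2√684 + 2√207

-4*√23 + 12*√19

4√207 = 12*√23; 2√92 = 4*√23; 3√828 = 18*√23; 2√684 = 12*√19; 2√207 = 6*√23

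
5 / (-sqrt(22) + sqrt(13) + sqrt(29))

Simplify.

(-50*sqrt(22) + 15*sqrt(29) + 95*sqrt(13) + 5*sqrt(8294))/554

Group as (sqrt(13) + sqrt(29)) - sqrt(22); multiply by (sqrt(13) + sqrt(29)) + sqrt(22), then rationalise the remaining surd.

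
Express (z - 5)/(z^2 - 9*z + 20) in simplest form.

Factor: z^2 - 9*z + 20 = (z - 5)*(z - 4)
Cancel the common factor (z - 5).

1/(z - 4)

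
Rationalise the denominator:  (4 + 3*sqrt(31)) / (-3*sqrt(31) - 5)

Multiply numerator and denominator by -5 + 3*sqrt(31).
Denominator becomes -254; numerator becomes -3*sqrt(31) + 259.

(-259 + 3*sqrt(31))/254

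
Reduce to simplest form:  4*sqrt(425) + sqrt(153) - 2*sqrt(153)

17*sqrt(17)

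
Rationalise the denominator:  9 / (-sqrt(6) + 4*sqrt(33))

(sqrt(6) + 4*sqrt(33))/58

Multiply numerator and denominator by sqrt(6) + 4*sqrt(33).
Denominator becomes 522; numerator becomes 9*sqrt(6) + 36*sqrt(33).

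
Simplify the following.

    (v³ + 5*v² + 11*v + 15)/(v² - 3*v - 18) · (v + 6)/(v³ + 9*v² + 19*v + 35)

(v + 6)/(v² + v - 42)

Factor: v³ + 5*v² + 11*v + 15 = (v² + 2*v + 5)·(v + 3);  v² - 3*v - 18 = (v + 3)·(v - 6);  v³ + 9*v² + 19*v + 35 = (v² + 2*v + 5)·(v + 7)
Cancel the common factors (v² + 2*v + 5), (v + 3).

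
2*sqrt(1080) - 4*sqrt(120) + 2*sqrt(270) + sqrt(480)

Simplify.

14*sqrt(30)

2*sqrt(1080) = 12*sqrt(30); 4*sqrt(120) = 8*sqrt(30); 2*sqrt(270) = 6*sqrt(30); sqrt(480) = 4*sqrt(30)
Combine: (12 - 8 + 6 + 4)·sqrt(30) = 14*sqrt(30)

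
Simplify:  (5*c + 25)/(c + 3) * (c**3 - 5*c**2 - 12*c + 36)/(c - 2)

Factor: 5*c + 25 = 5*(c + 5);  c**3 - 5*c**2 - 12*c + 36 = (c + 3)*(c - 2)*(c - 6)
Cancel the common factors (c + 3), (c - 2).

5*c**2 - 5*c - 150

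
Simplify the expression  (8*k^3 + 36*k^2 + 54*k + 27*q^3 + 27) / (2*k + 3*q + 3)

Factor as (a+b)(a^2-ab+b^2) with a=(3*q), b=(2*k + 3).

4*k^2 - 6*k*q + 12*k + 9*q^2 - 9*q + 9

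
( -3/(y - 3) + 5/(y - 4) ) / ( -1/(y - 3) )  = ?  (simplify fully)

(-2*y + 3)/(y - 4)

Numerator: -3/(y - 3) + 5/(y - 4) = (2*y - 3)/(y**2 - 7*y + 12)
Denominator: -1/(y - 3) = -1/(y - 3)
Divide: ((2*y - 3)/(y**2 - 7*y + 12)) · (-y + 3) = (-2*y + 3)/(y - 4)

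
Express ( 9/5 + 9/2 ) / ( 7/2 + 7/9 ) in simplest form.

Numerator: 9/5 + 9/2 = 63/10
Denominator: 7/2 + 7/9 = 77/18
Divide: (63/10) · (18/77) = 81/55

81/55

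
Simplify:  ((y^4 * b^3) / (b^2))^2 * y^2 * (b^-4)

y^10/b^2

Inside the bracket: y^4 * b^1
Raise to the power 2: y^8 * b^2
Multiply by y^2 * (b^-4): add exponents.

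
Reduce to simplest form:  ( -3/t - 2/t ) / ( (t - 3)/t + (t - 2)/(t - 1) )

Numerator: -3/t - 2/t = -5/t
Denominator: (t - 3)/t + (t - 2)/(t - 1) = (2*t**2 - 6*t + 3)/(t**2 - t)
Divide: (-5/t) · ((t**2 - t)/(2*t**2 - 6*t + 3)) = (-5*t + 5)/(2*t**2 - 6*t + 3)

(-5*t + 5)/(2*t**2 - 6*t + 3)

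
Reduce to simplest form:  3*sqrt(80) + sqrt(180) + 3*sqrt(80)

3*sqrt(80) = 12*sqrt(5); sqrt(180) = 6*sqrt(5); 3*sqrt(80) = 12*sqrt(5)
Combine: (12 + 6 + 12)·sqrt(5) = 30*sqrt(5)

30*sqrt(5)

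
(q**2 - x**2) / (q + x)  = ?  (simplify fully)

Factor q**2 - x**2 and cancel (q + x).

q - x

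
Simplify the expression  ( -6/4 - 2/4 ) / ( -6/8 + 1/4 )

Numerator: -6/4 - 2/4 = -2
Denominator: -6/8 + 1/4 = -1/2
Divide: (-2) · (-2) = 4

4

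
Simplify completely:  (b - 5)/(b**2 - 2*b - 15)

Factor: b**2 - 2*b - 15 = (b - 5)*(b + 3)
Cancel the common factor (b - 5).

1/(b + 3)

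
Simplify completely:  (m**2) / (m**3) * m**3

m**2

Quotient: (m**-1)
Multiply by m**3: add exponents.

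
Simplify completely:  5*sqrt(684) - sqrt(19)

5*sqrt(684) = 30*sqrt(19); sqrt(19) = sqrt(19)
Combine: (30 - 1)·sqrt(19) = 29*sqrt(19)

29*sqrt(19)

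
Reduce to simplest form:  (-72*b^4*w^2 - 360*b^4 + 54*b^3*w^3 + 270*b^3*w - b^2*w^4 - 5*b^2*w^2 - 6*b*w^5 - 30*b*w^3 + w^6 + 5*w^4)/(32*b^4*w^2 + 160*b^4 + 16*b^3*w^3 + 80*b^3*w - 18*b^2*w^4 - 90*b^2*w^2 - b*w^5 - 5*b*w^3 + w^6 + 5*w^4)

Factor: -72*b^4*w^2 - 360*b^4 + 54*b^3*w^3 + 270*b^3*w - b^2*w^4 - 5*b^2*w^2 - 6*b*w^5 - 30*b*w^3 + w^6 + 5*w^4 = (w^2 + 5)*(3*b + w)*(-3*b + w)*(-2*b + w)*(-4*b + w);  32*b^4*w^2 + 160*b^4 + 16*b^3*w^3 + 80*b^3*w - 18*b^2*w^4 - 90*b^2*w^2 - b*w^5 - 5*b*w^3 + w^6 + 5*w^4 = (-2*b + w)*(b + w)*(w^2 + 5)*(-4*b + w)*(4*b + w)
Cancel the common factors (w^2 + 5), (-2*b + w), (-4*b + w).

(-9*b^2 + w^2)/(4*b^2 + 5*b*w + w^2)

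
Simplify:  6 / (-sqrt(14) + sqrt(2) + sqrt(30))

(-21*sqrt(2) - 2*sqrt(210) + 9*sqrt(14) + 7*sqrt(30))/7

Group as (sqrt(2) + sqrt(30)) - sqrt(14); multiply by (sqrt(2) + sqrt(30)) + sqrt(14), then rationalise the remaining surd.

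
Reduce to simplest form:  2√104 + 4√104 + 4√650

32*√26

2√104 = 4*√26; 4√104 = 8*√26; 4√650 = 20*√26
Combine: (4 + 8 + 20)·√26 = 32*√26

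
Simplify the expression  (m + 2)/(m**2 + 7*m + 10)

1/(m + 5)

Factor: m**2 + 7*m + 10 = (m + 5)*(m + 2)
Cancel the common factor (m + 2).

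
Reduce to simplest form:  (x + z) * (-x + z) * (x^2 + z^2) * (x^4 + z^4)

-x^8 + z^8

Pair the conjugate factors: (z+x)(z-x) = -x^2 + z^2, then repeat with the next factor.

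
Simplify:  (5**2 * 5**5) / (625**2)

5**2 = 5**2; 5**5 = 5**5; 625**2 = 5**8
Combine exponents: 5**(-1)

5**(-1)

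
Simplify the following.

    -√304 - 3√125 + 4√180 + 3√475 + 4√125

√304 = 4*√19; 3√125 = 15*√5; 4√180 = 24*√5; 3√475 = 15*√19; 4√125 = 20*√5

11*√19 + 29*√5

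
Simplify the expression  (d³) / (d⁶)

d^(-3)

Quotient: (d^-3)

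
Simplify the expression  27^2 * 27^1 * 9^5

3^19

27^2 = 3^6; 27^1 = 3^3; 9^5 = 3^10
Combine exponents: 3^19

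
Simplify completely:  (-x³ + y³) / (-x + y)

x² + x*y + y²

y^3 - x^3 = (-x + y)(x² + x*y + y²).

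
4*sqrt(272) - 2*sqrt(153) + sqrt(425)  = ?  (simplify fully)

4*sqrt(272) = 16*sqrt(17); 2*sqrt(153) = 6*sqrt(17); sqrt(425) = 5*sqrt(17)
Combine: (16 - 6 + 5)·sqrt(17) = 15*sqrt(17)

15*sqrt(17)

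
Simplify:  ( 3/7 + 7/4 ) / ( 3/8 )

Numerator: 3/7 + 7/4 = 61/28
Denominator: 3/8 = 3/8
Divide: (61/28) · (8/3) = 122/21

122/21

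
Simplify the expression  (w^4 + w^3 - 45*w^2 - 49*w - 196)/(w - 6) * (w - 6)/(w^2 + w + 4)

Factor: w^4 + w^3 - 45*w^2 - 49*w - 196 = (w - 7)*(w^2 + w + 4)*(w + 7)
Cancel the common factors (w^2 + w + 4), (w - 6).

w^2 - 49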